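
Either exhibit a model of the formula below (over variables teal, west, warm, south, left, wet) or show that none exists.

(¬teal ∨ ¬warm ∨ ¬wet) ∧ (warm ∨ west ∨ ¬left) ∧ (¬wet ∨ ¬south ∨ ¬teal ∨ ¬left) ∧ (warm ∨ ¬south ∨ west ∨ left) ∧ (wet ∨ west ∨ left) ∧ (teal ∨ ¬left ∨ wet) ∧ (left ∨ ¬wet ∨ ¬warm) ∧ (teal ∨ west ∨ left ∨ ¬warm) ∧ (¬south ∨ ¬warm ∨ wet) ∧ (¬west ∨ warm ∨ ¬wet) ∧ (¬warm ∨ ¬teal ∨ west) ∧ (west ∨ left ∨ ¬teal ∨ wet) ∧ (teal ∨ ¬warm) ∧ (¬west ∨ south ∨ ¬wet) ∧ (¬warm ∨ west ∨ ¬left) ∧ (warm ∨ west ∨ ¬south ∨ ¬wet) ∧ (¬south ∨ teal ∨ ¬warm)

Branch on teal: set teal = True.
Branch on warm: set warm = False.
Branch on west: set west = True.
Unit clause (¬wet) forces wet = False.
All clauses hold; south, left can take either value.

teal=True,  west=True,  warm=False,  south=False,  left=False,  wet=False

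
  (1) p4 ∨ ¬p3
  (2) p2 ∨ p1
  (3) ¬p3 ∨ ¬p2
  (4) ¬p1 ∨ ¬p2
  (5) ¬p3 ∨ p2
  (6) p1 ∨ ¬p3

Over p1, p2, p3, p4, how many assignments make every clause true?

4

There are 2^4 = 16 truth assignments over (p1, p2, p3, p4).
Split on p2. With p2 = True, the clauses containing p2 are satisfied and ¬p2 drops from the rest; 2 of the 2^3 = 8 assignments to the other variables satisfy what remains.
With p2 = False, by the same count on the reduced clause set, 2 assignments work.
(One model: p1=F, p2=T, p3=F, p4=F.)
Total: 2 + 2 = 4.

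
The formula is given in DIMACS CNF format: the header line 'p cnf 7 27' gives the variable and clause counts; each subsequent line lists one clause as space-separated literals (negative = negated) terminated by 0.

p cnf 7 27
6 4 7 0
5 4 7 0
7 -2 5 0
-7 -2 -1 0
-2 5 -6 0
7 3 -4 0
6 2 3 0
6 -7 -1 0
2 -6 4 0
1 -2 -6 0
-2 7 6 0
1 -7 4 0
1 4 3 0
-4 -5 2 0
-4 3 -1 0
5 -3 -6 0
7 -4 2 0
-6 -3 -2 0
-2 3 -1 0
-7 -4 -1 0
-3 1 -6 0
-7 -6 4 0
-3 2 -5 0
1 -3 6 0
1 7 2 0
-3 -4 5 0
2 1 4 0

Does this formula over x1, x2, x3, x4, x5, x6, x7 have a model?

Satisfiable

Suppose x6 = False.
Suppose x4 = True.
Suppose x7 = True.
The clause (¬x1) is unit, so x1 = False.
The clause (¬x3) is unit, so x3 = False.
The clause (x2) is unit, so x2 = True.
No clause remains; x5 is free.
A satisfying assignment: x1 ↦ False,  x2 ↦ True,  x3 ↦ False,  x4 ↦ True,  x5 ↦ True,  x6 ↦ False,  x7 ↦ True.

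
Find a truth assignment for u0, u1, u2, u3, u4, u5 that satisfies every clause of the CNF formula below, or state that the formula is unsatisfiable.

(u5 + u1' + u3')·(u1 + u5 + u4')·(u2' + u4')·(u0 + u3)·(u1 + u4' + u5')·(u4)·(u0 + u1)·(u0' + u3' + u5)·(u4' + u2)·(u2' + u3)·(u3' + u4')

UNSATISFIABLE

From the singleton clause (u4), u4 = 1.
From the singleton clause (u2'), u2 = 0.
But (u2) is also a unit clause — contradiction.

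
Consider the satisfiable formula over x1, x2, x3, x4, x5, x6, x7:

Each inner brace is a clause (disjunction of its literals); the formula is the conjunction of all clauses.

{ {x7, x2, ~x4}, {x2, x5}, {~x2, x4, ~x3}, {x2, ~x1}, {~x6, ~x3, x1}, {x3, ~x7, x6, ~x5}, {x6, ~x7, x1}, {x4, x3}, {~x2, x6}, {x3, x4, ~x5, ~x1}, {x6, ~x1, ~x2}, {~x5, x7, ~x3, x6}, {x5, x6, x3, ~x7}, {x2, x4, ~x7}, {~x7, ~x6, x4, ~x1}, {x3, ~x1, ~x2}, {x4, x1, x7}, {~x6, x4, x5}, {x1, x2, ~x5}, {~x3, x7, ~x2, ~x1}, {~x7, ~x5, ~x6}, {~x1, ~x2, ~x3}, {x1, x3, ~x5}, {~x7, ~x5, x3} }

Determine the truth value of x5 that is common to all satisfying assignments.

False

Suppose x5 = 1.
Suppose x2 = 1.
The clause (x6) is unit, so x6 = 1.
The clause (~x7) is unit, so x7 = 0.
Suppose x4 = 1.
Suppose x3 = 0.
The clause (~x1) is unit, so x1 = 0.
That conflicts with the unit clause (x1).
Undo x3 and try x3 = 1.
The clause (x1) is unit, so x1 = 1.
That conflicts with the unit clause (~x1).
Both values of x3 lead to a conflict.
Undo x4 and try x4 = 0.
The clause (~x3) is unit, so x3 = 0.
That conflicts with the unit clause (x3).
Both values of x4 lead to a conflict.
Undo x2 and try x2 = 0.
The clause (~x1) is unit, so x1 = 0.
That conflicts with the unit clause (x1).
Both values of x2 lead to a conflict.
So every satisfying assignment has x5 = False.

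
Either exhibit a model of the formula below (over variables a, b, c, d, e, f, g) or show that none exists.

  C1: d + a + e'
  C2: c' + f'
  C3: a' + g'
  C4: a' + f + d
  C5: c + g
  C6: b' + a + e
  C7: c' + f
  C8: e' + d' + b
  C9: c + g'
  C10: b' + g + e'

Case c = 0:
Unit clause (g) forces g = 1.
That conflicts with the unit clause (g').
Backtrack on c: now try c = 1.
Unit clause (f') forces f = 0.
That conflicts with the unit clause (f).
Both values of c lead to a conflict.

UNSATISFIABLE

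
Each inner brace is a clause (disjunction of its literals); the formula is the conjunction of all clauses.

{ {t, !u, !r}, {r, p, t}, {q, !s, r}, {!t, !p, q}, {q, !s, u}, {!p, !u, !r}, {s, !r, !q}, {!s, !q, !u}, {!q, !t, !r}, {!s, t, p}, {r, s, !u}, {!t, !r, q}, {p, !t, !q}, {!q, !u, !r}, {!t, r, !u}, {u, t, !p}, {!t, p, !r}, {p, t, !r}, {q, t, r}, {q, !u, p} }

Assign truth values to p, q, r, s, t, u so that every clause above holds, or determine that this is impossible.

p=true,  q=true,  r=false,  s=true,  t=true,  u=false

Suppose t = true.
Suppose p = true.
The clause (q) is unit, so q = true.
The clause (!r) is unit, so r = false.
The clause (!u) is unit, so u = false.
No clause remains; s is free.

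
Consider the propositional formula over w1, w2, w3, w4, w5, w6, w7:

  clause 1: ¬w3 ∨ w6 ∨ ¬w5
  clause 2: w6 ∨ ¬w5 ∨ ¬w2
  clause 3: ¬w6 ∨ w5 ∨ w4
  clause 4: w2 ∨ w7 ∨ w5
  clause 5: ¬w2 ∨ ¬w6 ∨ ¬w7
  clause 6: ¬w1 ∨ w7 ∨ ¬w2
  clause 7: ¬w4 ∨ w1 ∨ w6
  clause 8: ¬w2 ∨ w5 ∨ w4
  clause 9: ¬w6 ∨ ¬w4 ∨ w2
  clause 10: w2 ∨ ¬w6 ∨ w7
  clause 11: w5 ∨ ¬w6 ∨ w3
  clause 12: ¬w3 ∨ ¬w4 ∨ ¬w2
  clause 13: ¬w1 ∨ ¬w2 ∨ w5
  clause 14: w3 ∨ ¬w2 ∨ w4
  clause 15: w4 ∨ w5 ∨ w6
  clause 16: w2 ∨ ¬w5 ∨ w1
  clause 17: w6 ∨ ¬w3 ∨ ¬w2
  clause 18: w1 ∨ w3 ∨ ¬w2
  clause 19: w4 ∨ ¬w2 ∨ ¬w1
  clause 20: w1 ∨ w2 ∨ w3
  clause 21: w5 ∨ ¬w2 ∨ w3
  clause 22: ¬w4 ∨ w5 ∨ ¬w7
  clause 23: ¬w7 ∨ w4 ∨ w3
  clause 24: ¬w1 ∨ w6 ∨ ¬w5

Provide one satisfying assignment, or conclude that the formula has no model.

w1=True,  w2=False,  w3=True,  w4=False,  w5=True,  w6=True,  w7=True

Try w3 = True.
Try w6 = True.
Try w5 = True.
Try w2 = False.
(¬w4) alone gives w4 = False.
(w7) alone gives w7 = True.
(w1) alone gives w1 = True.
This assignment satisfies each clause.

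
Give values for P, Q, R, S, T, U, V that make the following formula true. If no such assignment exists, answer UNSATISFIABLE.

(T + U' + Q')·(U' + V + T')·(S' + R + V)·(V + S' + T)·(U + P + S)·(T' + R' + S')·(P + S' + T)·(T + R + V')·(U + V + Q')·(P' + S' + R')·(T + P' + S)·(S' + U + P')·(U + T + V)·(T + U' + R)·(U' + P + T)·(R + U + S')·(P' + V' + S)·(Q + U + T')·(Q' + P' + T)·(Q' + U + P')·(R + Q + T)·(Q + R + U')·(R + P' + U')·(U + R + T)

P: 0,  Q: 1,  R: 0,  S: 0,  T: 1,  U: 1,  V: 1

Suppose T = 1.
Suppose U = 1.
From the singleton clause (V), V = 1.
Suppose R = 0.
From the singleton clause (Q), Q = 1.
From the singleton clause (P'), P = 0.
No clause remains; S is free.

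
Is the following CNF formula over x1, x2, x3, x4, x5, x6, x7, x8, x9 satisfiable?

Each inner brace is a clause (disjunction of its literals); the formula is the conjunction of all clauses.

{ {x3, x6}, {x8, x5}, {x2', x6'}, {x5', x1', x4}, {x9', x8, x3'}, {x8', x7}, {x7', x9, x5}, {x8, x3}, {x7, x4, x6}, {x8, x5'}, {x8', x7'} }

No, unsatisfiable

Branch on x3: set x3 = 1.
Branch on x8: set x8 = 1.
From the singleton clause (x7), x7 = 1.
That conflicts with the unit clause (x7').
Undo x8 and try x8 = 0.
From the singleton clause (x5), x5 = 1.
That conflicts with the unit clause (x5').
Neither x8 = 1 nor x8 = 0 works.
Undo x3 and try x3 = 0.
From the singleton clause (x6), x6 = 1.
From the singleton clause (x2'), x2 = 0.
From the singleton clause (x8), x8 = 1.
From the singleton clause (x7), x7 = 1.
That conflicts with the unit clause (x7').
Neither x3 = 1 nor x3 = 0 works.
No assignment satisfies every clause.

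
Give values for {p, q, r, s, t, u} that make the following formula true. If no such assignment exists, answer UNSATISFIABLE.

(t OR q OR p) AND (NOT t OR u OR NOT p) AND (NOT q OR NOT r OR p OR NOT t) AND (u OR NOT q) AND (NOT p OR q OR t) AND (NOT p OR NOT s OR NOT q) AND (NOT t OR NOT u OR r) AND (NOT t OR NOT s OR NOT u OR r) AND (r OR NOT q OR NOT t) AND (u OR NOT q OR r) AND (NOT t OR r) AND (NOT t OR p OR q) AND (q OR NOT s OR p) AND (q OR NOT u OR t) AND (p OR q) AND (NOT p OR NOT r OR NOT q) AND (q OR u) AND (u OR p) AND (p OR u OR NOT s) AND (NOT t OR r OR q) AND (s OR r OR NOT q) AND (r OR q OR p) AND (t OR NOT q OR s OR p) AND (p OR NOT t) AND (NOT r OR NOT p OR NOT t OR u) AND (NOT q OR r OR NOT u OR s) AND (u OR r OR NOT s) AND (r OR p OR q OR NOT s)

Case u = true:
Case t = false:
The clause (q) is unit, so q = true.
Case p = false:
The clause (s) is unit, so s = true.
All clauses hold; r can take either value.

p ↦ false, q ↦ true, r ↦ false, s ↦ true, t ↦ false, u ↦ true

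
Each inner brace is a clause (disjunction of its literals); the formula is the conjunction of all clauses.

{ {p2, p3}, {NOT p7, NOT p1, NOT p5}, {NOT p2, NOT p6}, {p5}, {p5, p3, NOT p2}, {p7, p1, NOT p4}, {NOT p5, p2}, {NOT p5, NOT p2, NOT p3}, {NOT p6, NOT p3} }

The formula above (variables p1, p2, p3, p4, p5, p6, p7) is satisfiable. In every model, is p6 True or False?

False

Suppose p6 = true.
From the singleton clause (NOT p2), p2 = false.
From the singleton clause (p3), p3 = true.
That conflicts with the unit clause (NOT p3).
So every satisfying assignment has p6 = False.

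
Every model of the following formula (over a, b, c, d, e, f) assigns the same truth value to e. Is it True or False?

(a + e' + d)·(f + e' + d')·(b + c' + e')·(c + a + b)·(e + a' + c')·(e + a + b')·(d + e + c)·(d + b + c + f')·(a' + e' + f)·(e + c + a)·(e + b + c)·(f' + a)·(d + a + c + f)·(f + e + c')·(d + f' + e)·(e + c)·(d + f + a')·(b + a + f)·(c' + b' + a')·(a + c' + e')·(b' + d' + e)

Suppose e = 0.
Unit clause (c) forces c = 1.
Unit clause (a') forces a = 0.
Unit clause (b') forces b = 0.
Unit clause (f') forces f = 0.
But (f) is also a unit clause — contradiction.
So every satisfying assignment has e = True.

True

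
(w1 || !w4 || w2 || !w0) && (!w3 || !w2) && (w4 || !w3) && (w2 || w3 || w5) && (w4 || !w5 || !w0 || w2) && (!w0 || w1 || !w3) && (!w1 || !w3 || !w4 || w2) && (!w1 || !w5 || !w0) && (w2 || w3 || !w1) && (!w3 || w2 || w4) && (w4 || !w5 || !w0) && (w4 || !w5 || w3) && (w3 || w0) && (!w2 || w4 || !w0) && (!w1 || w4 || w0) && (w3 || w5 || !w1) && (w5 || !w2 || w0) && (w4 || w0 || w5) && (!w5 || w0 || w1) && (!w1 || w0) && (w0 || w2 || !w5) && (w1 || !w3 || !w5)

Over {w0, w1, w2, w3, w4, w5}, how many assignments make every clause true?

3

There are 2^6 = 64 truth assignments over (w0, w1, w2, w3, w4, w5).
Split on w0. With w0 = true, the clauses containing w0 are satisfied and !w0 drops from the rest; 2 of the 2^5 = 32 assignments to the other variables satisfy what remains.
With w0 = false, by the same count on the reduced clause set, 1 assignment works.
Total: 2 + 1 = 3.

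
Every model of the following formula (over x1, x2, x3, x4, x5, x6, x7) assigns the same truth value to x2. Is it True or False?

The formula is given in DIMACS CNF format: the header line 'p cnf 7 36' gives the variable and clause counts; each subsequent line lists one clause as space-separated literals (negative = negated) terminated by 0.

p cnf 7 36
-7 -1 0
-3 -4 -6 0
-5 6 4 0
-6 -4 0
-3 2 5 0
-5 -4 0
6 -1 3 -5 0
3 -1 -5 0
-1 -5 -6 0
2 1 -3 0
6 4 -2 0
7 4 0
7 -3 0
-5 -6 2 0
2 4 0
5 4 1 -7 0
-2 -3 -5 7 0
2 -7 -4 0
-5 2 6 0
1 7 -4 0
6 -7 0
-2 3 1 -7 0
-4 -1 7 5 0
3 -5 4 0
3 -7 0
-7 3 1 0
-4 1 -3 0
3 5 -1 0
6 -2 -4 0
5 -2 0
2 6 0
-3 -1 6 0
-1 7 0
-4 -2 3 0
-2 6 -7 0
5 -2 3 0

Suppose x2 = False.
The clause (x4) is unit, so x4 = True.
The clause (¬x6) is unit, so x6 = False.
Now (x6) is unsatisfied and unit — conflict.
So every satisfying assignment has x2 = True.

True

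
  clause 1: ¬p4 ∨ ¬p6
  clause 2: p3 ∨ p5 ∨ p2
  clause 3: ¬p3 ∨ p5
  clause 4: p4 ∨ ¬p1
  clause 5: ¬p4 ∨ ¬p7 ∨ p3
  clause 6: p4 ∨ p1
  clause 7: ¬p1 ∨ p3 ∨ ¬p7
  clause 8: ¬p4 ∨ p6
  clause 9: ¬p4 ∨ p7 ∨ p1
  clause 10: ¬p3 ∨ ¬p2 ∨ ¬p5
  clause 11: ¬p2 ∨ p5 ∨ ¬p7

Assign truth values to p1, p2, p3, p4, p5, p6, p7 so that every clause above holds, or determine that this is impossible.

Branch on p4: set p4 = False.
Unit clause (¬p1) forces p1 = False.
That conflicts with the unit clause (p1).
That branch fails; take p4 = True instead.
Unit clause (¬p6) forces p6 = False.
That conflicts with the unit clause (p6).
Either choice for p4 ends in contradiction.

UNSATISFIABLE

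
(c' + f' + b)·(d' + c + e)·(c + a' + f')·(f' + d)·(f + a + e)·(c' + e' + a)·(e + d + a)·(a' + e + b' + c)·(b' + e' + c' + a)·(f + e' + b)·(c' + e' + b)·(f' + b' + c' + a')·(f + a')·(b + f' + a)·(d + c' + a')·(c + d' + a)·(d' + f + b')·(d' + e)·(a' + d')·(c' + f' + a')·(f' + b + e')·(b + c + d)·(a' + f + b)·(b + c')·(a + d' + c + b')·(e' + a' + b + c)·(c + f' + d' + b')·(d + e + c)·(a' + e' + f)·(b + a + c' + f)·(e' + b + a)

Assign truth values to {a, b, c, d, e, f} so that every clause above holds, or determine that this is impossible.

Suppose f = 0.
From the singleton clause (a'), a = 0.
From the singleton clause (e), e = 1.
From the singleton clause (c'), c = 0.
From the singleton clause (b), b = 1.
From the singleton clause (d'), d = 0.
This assignment satisfies each clause.

a=0; b=1; c=0; d=0; e=1; f=0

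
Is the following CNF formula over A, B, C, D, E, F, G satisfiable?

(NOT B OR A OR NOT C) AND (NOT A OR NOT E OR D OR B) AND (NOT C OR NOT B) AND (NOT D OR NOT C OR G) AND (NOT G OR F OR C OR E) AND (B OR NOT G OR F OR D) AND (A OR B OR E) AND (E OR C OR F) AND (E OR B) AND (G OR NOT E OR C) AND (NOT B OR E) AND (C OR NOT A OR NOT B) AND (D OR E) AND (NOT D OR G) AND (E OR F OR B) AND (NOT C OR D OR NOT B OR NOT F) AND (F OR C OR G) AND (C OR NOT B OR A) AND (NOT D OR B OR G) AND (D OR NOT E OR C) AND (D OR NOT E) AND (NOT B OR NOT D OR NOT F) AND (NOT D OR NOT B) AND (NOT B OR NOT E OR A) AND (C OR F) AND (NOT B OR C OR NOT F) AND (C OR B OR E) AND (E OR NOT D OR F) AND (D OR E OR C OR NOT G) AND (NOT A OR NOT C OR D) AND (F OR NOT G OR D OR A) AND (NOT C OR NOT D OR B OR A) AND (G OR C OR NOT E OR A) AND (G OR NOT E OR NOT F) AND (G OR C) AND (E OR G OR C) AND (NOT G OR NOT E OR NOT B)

Suppose C = true.
(NOT B) alone gives B = false.
(E) alone gives E = true.
(D) alone gives D = true.
(G) alone gives G = true.
(A) alone gives A = true.
Every clause is now satisfied; F is unconstrained.
A satisfying assignment: A=true,  B=false,  C=true,  D=true,  E=true,  F=true,  G=true.

Satisfiable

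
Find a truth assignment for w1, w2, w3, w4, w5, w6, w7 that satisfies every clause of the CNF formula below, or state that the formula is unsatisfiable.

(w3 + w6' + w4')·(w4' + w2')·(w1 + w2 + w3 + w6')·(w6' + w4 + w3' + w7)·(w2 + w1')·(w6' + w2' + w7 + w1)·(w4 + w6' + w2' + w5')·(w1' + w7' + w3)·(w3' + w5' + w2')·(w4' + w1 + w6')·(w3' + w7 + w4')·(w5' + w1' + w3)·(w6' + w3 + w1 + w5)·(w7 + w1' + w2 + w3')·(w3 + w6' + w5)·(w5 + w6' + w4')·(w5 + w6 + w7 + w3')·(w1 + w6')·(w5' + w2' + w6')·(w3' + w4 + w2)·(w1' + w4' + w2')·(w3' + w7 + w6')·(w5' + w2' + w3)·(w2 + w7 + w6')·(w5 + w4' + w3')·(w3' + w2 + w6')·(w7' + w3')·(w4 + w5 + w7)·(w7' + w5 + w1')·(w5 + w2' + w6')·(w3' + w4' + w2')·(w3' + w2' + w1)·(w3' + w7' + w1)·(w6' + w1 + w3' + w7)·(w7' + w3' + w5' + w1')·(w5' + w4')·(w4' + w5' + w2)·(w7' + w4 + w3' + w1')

w1 ↦ 0,  w2 ↦ 0,  w3 ↦ 0,  w4 ↦ 0,  w5 ↦ 1,  w6 ↦ 0,  w7 ↦ 0

Try w4 = 0.
Try w2 = 0.
(w1') alone gives w1 = 0.
(w6') alone gives w6 = 0.
(w3') alone gives w3 = 0.
Try w5 = 1.
No clause remains; w7 is free.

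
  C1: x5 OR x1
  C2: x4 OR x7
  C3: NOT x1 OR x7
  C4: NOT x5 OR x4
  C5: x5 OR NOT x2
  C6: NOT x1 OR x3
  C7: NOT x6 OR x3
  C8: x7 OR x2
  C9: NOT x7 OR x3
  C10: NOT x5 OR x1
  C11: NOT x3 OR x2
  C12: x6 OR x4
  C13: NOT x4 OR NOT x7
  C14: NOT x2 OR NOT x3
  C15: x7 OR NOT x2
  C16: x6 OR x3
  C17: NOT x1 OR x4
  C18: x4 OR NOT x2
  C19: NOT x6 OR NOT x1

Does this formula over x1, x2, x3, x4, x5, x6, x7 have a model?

No, unsatisfiable

Branch on x5: set x5 = true.
Unit clause (x4) forces x4 = true.
Unit clause (x1) forces x1 = true.
Unit clause (x7) forces x7 = true.
But (NOT x7) is also a unit clause — contradiction.
So x5 must be the other value — set x5 = false.
Unit clause (x1) forces x1 = true.
Unit clause (x7) forces x7 = true.
Unit clause (NOT x2) forces x2 = false.
Unit clause (x3) forces x3 = true.
But (NOT x3) is also a unit clause — contradiction.
Both values of x5 lead to a conflict.
No assignment satisfies every clause.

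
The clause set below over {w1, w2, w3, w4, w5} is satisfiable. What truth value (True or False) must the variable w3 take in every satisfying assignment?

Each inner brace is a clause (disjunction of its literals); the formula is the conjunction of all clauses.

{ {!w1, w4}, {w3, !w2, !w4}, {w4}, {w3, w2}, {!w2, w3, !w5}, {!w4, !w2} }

Suppose w3 = false.
From the singleton clause (w4), w4 = true.
From the singleton clause (!w2), w2 = false.
Now (w2) is unsatisfied and unit — conflict.
So every satisfying assignment has w3 = True.

True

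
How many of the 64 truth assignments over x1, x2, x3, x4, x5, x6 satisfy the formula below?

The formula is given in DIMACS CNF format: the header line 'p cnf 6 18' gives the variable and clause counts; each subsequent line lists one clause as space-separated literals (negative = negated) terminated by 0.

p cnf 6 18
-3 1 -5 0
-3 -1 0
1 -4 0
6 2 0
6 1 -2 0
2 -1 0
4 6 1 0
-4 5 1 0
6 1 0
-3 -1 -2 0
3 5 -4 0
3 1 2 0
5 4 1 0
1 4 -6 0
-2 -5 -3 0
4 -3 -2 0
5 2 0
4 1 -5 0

There are 2^6 = 64 truth assignments over (x1, x2, x3, x4, x5, x6).
Split on x2. With x2 = True, the clauses containing x2 are satisfied and ¬x2 drops from the rest; 6 of the 2^5 = 32 assignments to the other variables satisfy what remains.
With x2 = False, by the same count on the reduced clause set, 0 assignments work.
Total: 6 + 0 = 6.

6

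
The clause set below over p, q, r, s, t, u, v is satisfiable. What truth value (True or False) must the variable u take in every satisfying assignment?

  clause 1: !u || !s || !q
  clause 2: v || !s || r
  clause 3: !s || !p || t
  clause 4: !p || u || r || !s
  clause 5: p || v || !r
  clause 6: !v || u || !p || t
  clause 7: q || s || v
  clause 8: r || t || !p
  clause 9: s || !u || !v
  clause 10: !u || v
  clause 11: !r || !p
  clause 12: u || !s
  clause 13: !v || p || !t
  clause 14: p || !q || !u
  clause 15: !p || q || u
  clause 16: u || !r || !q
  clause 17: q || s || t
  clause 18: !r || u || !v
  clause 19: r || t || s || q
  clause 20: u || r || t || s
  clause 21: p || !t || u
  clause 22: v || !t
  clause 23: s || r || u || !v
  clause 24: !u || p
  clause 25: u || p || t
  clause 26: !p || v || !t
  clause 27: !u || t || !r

True

Suppose u = false.
From the singleton clause (!s), s = false.
Case q = true:
From the singleton clause (!r), r = false.
From the singleton clause (t), t = true.
From the singleton clause (p), p = true.
From the singleton clause (v), v = true.
That conflicts with the unit clause (!v).
That branch fails; take q = false instead.
From the singleton clause (v), v = true.
From the singleton clause (!p), p = false.
From the singleton clause (!t), t = false.
That conflicts with the unit clause (t).
Either choice for q ends in contradiction.
So every satisfying assignment has u = True.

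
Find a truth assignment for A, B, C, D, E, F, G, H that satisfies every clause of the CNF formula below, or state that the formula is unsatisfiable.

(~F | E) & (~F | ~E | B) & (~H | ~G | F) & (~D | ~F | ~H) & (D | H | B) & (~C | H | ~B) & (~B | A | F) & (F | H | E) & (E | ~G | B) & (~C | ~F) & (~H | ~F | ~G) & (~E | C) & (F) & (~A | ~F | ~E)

The clause (F) is unit, so F = 1.
The clause (E) is unit, so E = 1.
The clause (B) is unit, so B = 1.
The clause (~C) is unit, so C = 0.
Now (C) is unsatisfied and unit — conflict.

UNSATISFIABLE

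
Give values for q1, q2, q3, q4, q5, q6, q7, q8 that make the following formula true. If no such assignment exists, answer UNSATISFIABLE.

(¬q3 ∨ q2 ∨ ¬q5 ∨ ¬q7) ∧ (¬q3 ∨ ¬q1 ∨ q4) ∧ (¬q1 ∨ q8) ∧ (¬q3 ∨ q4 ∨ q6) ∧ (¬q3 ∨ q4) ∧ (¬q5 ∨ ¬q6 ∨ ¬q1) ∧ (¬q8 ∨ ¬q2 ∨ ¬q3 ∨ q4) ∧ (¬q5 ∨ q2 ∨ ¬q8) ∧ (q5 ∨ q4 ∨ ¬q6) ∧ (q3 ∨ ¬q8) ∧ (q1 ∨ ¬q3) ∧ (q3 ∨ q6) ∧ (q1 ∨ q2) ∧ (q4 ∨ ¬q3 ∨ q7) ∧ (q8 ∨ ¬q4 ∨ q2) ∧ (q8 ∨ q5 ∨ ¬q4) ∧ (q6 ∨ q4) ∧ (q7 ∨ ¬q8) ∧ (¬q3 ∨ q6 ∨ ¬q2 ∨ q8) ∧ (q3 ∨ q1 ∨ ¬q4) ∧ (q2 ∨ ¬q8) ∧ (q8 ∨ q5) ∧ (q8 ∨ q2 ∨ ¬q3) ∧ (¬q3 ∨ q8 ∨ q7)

Branch on q1: set q1 = True.
From the singleton clause (q8), q8 = True.
From the singleton clause (q3), q3 = True.
From the singleton clause (q4), q4 = True.
From the singleton clause (q7), q7 = True.
From the singleton clause (q2), q2 = True.
Branch on q5: set q5 = False.
No clause remains; q6 is free.

q1: True,  q2: True,  q3: True,  q4: True,  q5: False,  q6: True,  q7: True,  q8: True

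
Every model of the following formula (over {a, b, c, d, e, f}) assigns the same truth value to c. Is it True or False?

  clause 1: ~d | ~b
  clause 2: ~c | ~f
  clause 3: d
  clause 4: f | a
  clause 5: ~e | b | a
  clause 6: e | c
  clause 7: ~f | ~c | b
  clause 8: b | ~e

Suppose c = 0.
(d) alone gives d = 1.
(~b) alone gives b = 0.
(e) alone gives e = 1.
That conflicts with the unit clause (~e).
So every satisfying assignment has c = True.

True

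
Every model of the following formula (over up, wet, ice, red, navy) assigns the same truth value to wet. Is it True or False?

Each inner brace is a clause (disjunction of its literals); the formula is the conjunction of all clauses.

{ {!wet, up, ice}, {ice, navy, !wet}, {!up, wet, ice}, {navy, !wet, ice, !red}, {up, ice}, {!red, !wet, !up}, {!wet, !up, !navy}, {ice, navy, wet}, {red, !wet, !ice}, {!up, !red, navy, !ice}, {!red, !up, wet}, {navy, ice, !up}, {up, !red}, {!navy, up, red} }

False

Suppose wet = true.
Suppose up = true.
From the singleton clause (!red), red = false.
From the singleton clause (!navy), navy = false.
From the singleton clause (ice), ice = true.
That conflicts with the unit clause (!ice).
So up must be the other value — set up = false.
From the singleton clause (ice), ice = true.
From the singleton clause (red), red = true.
That conflicts with the unit clause (!red).
Either choice for up ends in contradiction.
So every satisfying assignment has wet = False.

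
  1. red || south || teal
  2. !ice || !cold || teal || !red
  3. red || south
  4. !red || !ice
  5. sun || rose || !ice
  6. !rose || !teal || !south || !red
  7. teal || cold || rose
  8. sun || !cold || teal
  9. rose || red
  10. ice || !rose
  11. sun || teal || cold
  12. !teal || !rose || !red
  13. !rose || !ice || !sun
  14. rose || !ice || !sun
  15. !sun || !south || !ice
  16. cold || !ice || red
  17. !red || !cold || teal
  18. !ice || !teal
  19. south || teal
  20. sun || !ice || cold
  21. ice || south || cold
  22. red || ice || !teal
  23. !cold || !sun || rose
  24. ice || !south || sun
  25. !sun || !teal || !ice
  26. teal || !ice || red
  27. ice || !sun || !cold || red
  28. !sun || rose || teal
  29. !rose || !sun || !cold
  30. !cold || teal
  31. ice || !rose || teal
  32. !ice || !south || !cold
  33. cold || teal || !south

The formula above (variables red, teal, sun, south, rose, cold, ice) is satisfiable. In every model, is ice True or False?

False

Suppose ice = true.
From the singleton clause (!red), red = false.
From the singleton clause (south), south = true.
From the singleton clause (rose), rose = true.
From the singleton clause (!sun), sun = false.
From the singleton clause (cold), cold = true.
But (!cold) is also a unit clause — contradiction.
So every satisfying assignment has ice = False.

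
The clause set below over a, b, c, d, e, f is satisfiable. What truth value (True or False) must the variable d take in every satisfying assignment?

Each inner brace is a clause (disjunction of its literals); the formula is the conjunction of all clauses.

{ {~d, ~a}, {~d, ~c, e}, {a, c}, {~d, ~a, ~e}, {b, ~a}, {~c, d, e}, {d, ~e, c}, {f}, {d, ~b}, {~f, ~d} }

False

Suppose d = 1.
(~a) alone gives a = 0.
(c) alone gives c = 1.
(e) alone gives e = 1.
(f) alone gives f = 1.
Now (~f) is unsatisfied and unit — conflict.
So every satisfying assignment has d = False.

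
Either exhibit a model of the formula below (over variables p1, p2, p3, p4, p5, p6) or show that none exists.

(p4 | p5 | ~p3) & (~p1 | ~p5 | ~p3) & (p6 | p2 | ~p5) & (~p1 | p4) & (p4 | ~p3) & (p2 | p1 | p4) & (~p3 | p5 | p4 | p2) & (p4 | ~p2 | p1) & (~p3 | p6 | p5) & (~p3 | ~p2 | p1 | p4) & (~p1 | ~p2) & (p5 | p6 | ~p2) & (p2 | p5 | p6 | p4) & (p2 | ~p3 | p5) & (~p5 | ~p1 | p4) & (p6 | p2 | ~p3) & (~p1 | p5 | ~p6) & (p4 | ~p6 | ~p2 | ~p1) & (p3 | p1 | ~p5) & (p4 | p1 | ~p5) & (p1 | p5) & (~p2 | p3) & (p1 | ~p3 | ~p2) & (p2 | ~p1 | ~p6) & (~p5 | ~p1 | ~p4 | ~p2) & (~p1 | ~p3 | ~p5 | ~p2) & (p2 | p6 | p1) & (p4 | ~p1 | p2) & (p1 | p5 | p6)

Case p1 = 0:
From the singleton clause (p5), p5 = 1.
From the singleton clause (p3), p3 = 1.
From the singleton clause (p4), p4 = 1.
From the singleton clause (~p2), p2 = 0.
From the singleton clause (p6), p6 = 1.
Every clause now holds.

p1 ↦ 0; p2 ↦ 0; p3 ↦ 1; p4 ↦ 1; p5 ↦ 1; p6 ↦ 1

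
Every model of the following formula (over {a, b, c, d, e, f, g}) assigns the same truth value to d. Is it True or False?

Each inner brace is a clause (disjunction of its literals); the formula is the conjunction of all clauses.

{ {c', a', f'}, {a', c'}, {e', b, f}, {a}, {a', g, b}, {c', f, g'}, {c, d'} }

Suppose d = 1.
The clause (a) is unit, so a = 1.
The clause (c') is unit, so c = 0.
But (c) is also a unit clause — contradiction.
So every satisfying assignment has d = False.

False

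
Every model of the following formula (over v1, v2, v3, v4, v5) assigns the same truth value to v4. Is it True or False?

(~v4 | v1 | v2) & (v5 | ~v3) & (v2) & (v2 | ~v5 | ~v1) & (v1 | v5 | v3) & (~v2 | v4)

Suppose v4 = 0.
From the singleton clause (v2), v2 = 1.
That conflicts with the unit clause (~v2).
So every satisfying assignment has v4 = True.

True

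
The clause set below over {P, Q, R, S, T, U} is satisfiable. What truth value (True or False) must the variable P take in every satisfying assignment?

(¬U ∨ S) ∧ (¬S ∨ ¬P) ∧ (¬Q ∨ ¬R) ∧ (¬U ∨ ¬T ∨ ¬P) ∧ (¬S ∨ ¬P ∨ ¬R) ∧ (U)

False

Suppose P = True.
Unit clause (¬S) forces S = False.
Unit clause (¬U) forces U = False.
That conflicts with the unit clause (U).
So every satisfying assignment has P = False.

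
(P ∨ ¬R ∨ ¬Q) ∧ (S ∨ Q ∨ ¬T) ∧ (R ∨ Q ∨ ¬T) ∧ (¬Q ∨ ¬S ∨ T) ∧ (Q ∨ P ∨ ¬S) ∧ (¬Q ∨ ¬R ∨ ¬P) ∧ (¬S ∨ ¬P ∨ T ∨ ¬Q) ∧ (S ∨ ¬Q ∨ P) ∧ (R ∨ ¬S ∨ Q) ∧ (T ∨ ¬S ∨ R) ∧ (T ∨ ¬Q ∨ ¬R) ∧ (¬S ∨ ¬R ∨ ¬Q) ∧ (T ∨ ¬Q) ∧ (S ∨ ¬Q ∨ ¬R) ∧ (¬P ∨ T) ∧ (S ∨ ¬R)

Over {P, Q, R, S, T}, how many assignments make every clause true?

5

There are 2^5 = 32 truth assignments over (P, Q, R, S, T).
Split on S. With S = True, the clauses containing S are satisfied and ¬S drops from the rest; 3 of the 2^4 = 16 assignments to the other variables satisfy what remains.
With S = False, by the same count on the reduced clause set, 2 assignments work.
(One model: P=F, Q=F, R=F, S=F, T=F.)
Total: 3 + 2 = 5.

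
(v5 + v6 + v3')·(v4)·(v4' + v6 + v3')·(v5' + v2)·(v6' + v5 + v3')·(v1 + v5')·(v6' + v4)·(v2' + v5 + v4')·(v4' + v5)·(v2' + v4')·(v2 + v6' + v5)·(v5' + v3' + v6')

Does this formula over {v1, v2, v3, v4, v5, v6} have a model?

No, unsatisfiable

From the singleton clause (v4), v4 = 1.
From the singleton clause (v5), v5 = 1.
From the singleton clause (v2), v2 = 1.
Now (v2') is unsatisfied and unit — conflict.
No assignment satisfies every clause.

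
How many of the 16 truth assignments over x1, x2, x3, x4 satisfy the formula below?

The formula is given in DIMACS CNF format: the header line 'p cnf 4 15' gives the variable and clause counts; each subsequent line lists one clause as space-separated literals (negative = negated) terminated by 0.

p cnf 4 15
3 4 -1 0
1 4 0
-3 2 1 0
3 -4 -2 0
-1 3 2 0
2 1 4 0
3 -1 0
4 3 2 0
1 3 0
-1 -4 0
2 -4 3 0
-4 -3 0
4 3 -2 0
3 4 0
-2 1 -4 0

2

There are 2^4 = 16 truth assignments over (x1, x2, x3, x4).
Split on x4. With x4 = True, the clauses containing x4 are satisfied and ¬x4 drops from the rest; 0 of the 2^3 = 8 assignments to the other variables satisfy what remains.
With x4 = False, by the same count on the reduced clause set, 2 assignments work.
(One model: x1=T, x2=F, x3=T, x4=F.)
Total: 0 + 2 = 2.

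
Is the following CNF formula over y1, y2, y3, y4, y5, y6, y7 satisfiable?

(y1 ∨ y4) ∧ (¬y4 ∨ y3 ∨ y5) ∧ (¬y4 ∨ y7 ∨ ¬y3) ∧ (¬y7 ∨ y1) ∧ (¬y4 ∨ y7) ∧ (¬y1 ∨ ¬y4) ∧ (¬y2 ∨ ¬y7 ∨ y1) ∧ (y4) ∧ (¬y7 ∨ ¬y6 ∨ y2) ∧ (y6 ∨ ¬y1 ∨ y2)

Unsatisfiable

(y4) alone gives y4 = True.
(y7) alone gives y7 = True.
(y1) alone gives y1 = True.
Now (¬y1) is unsatisfied and unit — conflict.
No assignment satisfies every clause.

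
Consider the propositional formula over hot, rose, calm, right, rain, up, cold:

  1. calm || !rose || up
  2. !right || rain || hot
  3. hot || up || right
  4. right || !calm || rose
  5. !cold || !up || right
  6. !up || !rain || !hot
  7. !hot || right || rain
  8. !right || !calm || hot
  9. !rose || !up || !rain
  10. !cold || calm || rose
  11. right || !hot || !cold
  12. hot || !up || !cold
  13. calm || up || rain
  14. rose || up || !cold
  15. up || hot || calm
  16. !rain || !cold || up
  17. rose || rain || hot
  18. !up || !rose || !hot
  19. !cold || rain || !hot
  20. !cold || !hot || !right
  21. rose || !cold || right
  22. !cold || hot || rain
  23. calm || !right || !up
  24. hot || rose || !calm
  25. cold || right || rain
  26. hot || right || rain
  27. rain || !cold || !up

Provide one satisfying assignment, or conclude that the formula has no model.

Try calm = true.
Try right = true.
From the singleton clause (hot), hot = true.
From the singleton clause (!cold), cold = false.
Try up = false.
No clause remains; rose, rain are free.

hot ↦ true, rose ↦ false, calm ↦ true, right ↦ true, rain ↦ true, up ↦ false, cold ↦ false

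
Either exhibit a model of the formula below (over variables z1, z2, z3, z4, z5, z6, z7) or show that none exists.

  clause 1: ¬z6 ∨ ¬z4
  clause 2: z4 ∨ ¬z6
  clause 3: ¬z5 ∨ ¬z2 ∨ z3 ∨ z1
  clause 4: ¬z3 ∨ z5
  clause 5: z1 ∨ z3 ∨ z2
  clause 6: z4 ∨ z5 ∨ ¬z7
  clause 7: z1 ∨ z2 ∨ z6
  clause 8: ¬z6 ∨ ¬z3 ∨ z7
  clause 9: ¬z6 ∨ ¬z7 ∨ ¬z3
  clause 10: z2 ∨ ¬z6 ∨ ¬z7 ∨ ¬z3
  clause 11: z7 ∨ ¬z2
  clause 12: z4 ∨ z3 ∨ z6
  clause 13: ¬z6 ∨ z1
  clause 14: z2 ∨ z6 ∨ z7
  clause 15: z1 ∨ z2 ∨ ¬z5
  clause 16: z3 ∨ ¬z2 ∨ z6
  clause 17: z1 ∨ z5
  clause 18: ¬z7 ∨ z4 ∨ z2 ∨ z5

z1 ↦ False,  z2 ↦ True,  z3 ↦ True,  z4 ↦ False,  z5 ↦ True,  z6 ↦ False,  z7 ↦ True

Suppose z6 = False.
Suppose z3 = True.
Unit clause (z5) forces z5 = True.
Suppose z1 = False.
Unit clause (z2) forces z2 = True.
Unit clause (z7) forces z7 = True.
No clause remains; z4 is free.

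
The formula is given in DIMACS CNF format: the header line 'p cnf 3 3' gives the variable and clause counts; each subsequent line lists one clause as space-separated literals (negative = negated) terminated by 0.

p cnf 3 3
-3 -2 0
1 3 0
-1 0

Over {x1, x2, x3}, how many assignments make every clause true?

1

There are 2^3 = 8 truth assignments over (x1, x2, x3).
Check each against the 3 clauses (columns in the order x1, x2, x3):
  F F F  ✗ fails (x1 ∨ x3)
  F F T  ✓ satisfies all
  F T F  ✗ fails (x1 ∨ x3)
  F T T  ✗ fails (¬x3 ∨ ¬x2)
  T F F  ✗ fails (¬x1)
  T F T  ✗ fails (¬x1)
  T T F  ✗ fails (¬x1)
  T T T  ✗ fails (¬x3 ∨ ¬x2)
1 of the 8 rows is a model.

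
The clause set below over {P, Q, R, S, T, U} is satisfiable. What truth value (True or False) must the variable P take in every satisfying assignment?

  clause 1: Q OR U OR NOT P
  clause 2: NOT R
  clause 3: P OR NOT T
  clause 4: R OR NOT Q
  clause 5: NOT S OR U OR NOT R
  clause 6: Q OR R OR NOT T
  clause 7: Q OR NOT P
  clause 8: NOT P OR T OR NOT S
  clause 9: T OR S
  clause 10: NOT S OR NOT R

Suppose P = true.
From the singleton clause (NOT R), R = false.
From the singleton clause (NOT Q), Q = false.
That conflicts with the unit clause (Q).
So every satisfying assignment has P = False.

False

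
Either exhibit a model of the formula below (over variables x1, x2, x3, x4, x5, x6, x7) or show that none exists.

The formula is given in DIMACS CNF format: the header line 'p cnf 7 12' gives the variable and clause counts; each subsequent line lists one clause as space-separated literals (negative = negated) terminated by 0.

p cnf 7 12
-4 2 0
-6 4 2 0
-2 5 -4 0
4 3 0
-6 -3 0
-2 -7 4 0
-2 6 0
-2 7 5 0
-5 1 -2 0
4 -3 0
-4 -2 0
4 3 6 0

UNSATISFIABLE

Try x4 = False.
Unit clause (x3) forces x3 = True.
But (¬x3) is also a unit clause — contradiction.
Backtrack on x4: now try x4 = True.
Unit clause (x2) forces x2 = True.
But (¬x2) is also a unit clause — contradiction.
Both values of x4 lead to a conflict.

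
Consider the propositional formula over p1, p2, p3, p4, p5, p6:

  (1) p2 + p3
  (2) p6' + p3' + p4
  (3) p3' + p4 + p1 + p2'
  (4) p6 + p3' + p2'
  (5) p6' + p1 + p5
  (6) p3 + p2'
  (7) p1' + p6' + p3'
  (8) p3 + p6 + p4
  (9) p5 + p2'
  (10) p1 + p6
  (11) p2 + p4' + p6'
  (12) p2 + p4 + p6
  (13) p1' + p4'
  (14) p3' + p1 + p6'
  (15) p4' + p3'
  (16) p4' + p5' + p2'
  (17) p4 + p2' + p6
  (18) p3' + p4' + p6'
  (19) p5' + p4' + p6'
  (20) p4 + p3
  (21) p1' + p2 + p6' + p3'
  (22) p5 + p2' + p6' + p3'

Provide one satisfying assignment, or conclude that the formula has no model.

Case p2 = 1:
Unit clause (p3) forces p3 = 1.
Unit clause (p6) forces p6 = 1.
Unit clause (p4) forces p4 = 1.
That conflicts with the unit clause (p4').
That branch fails; take p2 = 0 instead.
Unit clause (p3) forces p3 = 1.
Unit clause (p4') forces p4 = 0.
Unit clause (p6') forces p6 = 0.
That conflicts with the unit clause (p6).
Either choice for p2 ends in contradiction.

UNSATISFIABLE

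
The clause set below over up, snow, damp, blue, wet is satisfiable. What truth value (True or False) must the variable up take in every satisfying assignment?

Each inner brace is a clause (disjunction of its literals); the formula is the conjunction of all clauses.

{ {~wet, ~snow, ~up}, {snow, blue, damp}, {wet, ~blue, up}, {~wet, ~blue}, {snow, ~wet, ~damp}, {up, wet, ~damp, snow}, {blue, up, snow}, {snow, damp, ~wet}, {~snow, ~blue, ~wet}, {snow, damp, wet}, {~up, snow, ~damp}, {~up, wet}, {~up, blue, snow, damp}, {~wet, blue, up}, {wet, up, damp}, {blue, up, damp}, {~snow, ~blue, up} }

False

Suppose up = 1.
(wet) alone gives wet = 1.
(~snow) alone gives snow = 0.
(~blue) alone gives blue = 0.
(damp) alone gives damp = 1.
But (~damp) is also a unit clause — contradiction.
So every satisfying assignment has up = False.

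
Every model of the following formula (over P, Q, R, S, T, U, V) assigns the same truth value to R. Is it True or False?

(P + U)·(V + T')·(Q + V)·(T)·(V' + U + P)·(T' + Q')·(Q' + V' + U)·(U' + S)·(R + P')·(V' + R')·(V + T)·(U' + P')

False

Suppose R = 1.
Unit clause (T) forces T = 1.
Unit clause (V) forces V = 1.
That conflicts with the unit clause (V').
So every satisfying assignment has R = False.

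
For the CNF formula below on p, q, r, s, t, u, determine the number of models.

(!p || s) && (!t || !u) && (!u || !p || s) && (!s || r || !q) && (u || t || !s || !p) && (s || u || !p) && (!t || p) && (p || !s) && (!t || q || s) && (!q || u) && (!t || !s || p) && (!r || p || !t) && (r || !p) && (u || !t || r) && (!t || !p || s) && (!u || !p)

7

There are 2^6 = 64 truth assignments over (p, q, r, s, t, u).
Split on u. With u = true, the clauses containing u are satisfied and !u drops from the rest; 4 of the 2^5 = 32 assignments to the other variables satisfy what remains.
With u = false, by the same count on the reduced clause set, 3 assignments work.
Total: 4 + 3 = 7.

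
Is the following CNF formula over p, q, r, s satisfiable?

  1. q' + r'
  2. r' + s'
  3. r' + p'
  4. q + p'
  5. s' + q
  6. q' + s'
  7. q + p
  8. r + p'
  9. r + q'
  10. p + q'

Unsatisfiable

Branch on q: set q = 0.
(p') alone gives p = 0.
But (p) is also a unit clause — contradiction.
That branch fails; take q = 1 instead.
(r') alone gives r = 0.
But (r) is also a unit clause — contradiction.
Both values of q lead to a conflict.
No assignment satisfies every clause.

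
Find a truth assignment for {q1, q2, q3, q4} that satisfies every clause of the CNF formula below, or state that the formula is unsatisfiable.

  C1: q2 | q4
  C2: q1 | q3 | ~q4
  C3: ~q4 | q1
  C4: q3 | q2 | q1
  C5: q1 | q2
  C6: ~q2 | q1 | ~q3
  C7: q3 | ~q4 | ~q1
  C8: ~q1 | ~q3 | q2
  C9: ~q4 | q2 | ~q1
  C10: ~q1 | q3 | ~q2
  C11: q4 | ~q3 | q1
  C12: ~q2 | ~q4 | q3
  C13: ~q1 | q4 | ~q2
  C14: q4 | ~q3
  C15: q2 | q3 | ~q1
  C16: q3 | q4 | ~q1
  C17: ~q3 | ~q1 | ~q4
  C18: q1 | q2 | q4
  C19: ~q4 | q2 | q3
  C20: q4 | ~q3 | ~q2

q1 ↦ 0; q2 ↦ 1; q3 ↦ 0; q4 ↦ 0

Try q2 = 1.
Try q4 = 0.
The clause (~q1) is unit, so q1 = 0.
The clause (~q3) is unit, so q3 = 0.
This assignment satisfies each clause.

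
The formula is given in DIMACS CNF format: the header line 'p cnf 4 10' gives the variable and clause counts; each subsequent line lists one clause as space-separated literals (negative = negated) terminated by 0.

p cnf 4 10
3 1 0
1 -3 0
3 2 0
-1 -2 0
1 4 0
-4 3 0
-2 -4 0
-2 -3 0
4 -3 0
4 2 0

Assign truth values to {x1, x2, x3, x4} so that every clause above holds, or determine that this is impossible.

x1: True, x2: False, x3: True, x4: True

Case x3 = True:
(x1) alone gives x1 = True.
(¬x2) alone gives x2 = False.
(x4) alone gives x4 = True.
This assignment satisfies each clause.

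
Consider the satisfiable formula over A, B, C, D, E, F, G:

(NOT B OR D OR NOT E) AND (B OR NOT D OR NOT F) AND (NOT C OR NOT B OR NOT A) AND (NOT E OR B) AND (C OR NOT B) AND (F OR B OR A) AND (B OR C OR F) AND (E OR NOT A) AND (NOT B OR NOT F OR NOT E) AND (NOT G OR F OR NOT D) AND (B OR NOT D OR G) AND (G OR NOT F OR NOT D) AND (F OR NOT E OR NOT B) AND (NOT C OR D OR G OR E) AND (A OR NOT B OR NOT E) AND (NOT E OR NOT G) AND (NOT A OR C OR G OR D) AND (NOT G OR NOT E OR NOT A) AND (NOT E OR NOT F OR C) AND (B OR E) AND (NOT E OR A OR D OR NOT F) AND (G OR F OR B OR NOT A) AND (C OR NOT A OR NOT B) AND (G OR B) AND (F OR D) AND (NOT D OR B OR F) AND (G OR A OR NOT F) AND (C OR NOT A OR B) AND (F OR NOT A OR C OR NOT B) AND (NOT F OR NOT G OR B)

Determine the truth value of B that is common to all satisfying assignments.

Suppose B = false.
Unit clause (NOT E) forces E = false.
Now (E) is unsatisfied and unit — conflict.
So every satisfying assignment has B = True.

True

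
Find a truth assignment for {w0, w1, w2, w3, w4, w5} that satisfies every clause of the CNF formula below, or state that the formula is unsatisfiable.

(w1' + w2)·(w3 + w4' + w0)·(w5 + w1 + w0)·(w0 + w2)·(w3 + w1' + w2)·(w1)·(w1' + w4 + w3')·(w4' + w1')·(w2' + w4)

From the singleton clause (w1), w1 = 1.
From the singleton clause (w2), w2 = 1.
From the singleton clause (w4'), w4 = 0.
But (w4) is also a unit clause — contradiction.

UNSATISFIABLE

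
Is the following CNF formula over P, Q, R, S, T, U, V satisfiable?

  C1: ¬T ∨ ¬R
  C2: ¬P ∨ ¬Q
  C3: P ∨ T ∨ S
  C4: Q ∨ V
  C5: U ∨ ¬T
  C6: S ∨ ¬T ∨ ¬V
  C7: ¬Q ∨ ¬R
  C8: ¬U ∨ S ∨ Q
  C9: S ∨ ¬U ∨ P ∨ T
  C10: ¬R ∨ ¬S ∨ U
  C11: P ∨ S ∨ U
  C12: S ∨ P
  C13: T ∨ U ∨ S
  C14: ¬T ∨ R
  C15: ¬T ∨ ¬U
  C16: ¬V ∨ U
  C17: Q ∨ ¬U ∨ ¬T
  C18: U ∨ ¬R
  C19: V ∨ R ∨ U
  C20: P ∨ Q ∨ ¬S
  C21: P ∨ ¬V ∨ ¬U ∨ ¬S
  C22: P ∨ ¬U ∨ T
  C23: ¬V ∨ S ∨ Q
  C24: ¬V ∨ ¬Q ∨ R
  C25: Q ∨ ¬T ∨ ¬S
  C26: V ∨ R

Case T = False:
Case P = True:
(¬Q) alone gives Q = False.
(V) alone gives V = True.
(U) alone gives U = True.
(S) alone gives S = True.
All clauses hold; R can take either value.
A satisfying assignment: P: True; Q: False; R: False; S: True; T: False; U: True; V: True.

Yes, satisfiable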